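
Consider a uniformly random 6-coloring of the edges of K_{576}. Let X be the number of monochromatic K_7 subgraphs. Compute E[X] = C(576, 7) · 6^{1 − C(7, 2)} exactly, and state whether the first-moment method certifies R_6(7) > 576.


E[X] = C(576, 7) · 6^{1 − 21} = 4023771393470400 · 6^{−20} = 4023771393470400/3656158440062976.
As a reduced fraction: E[X] = 6985714224775/6347497291776 ≈ 1.100546.
Is E[X] < 1? NO.
Since E[X] ≥ 1, the first-moment bound is inconclusive at n = 576; it does NOT by itself certify R_6(7) > 576.

E[X] = 6985714224775/6347497291776 ≈ 1.100546; E[X] ≥ 1; first-moment method inconclusive here.


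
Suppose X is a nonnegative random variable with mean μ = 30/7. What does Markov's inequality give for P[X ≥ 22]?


μ = E[X] = 30/7, a = 22.
Markov: P[X ≥ 22] ≤ μ/a = (30/7)/22 = 15/77.
Numerically: ≈ 0.19481.
(Since a = 22 > μ = 4.28571, the bound 15/77 is < 1 and informative.)

P[X ≥ 22] ≤ 15/77 ≈ 0.19481.


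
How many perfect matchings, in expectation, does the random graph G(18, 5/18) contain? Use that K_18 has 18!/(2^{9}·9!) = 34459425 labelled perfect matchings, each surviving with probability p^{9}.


K_18 has 18!/(2^{9}·9!) = 34459425 labelled perfect matchings.
For each such perfect matching H, let X_H = 1 if all 9 edges of H are present in G. Then P[X_H = 1] = p^{9} = (5/18)^{9} = 1953125/198359290368.
By linearity of expectation: E[X] = Σ_H E[X_H] = 34459425 · p^{9} = 34459425 · 1953125/198359290368 = 830908203125/2448880128.
Numerically: E[X] ≈ 339.3.

E[X] = 34459425 · (5/18)^{9} = 830908203125/2448880128 ≈ 339.3.


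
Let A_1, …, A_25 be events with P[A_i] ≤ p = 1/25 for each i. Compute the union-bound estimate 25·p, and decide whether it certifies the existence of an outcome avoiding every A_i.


Union bound: P[∪_{i=1}^{25} A_i] ≤ Σ_i P[A_i] ≤ 25·p = 25·(1/25) = 1.
Numerically: 1 ≈ 1.000.
Is 1 < 1? NO.
Since the bound 1 is ≥ 1, the union bound is uninformative here; it does NOT by itself certify existence.

25·p = 1 ≈ 1.000; existence NOT certified by the union bound.


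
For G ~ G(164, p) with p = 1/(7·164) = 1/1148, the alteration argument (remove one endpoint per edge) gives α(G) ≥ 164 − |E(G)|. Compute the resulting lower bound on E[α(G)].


E[|E(G)|] = C(164, 2)·p = 13366 · (1/1148) = 163/14.
E[α(G)] ≥ n − E[|E(G)|] = 164 − 163/14 = 2133/14.
Numerically: ≈ 152.357.
(This is only a lower bound; the true E[α(G)] may be larger.)

E[α(G)] ≥ 2133/14 ≈ 152.357.


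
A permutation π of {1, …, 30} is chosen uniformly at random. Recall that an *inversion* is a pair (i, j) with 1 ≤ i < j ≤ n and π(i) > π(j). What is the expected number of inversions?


Write X = Σ X_I over the C(30, 2) = 435 pairs i < j, with X_I the indicator of one inversion.
There are 435 indicators.
For each fixed pair i < j, the values π(i) and π(j) are two distinct elements of {1, …, 30} in uniformly random order; by symmetry P[π(i) > π(j)] = 1/2.
By linearity: E[X] = 435 · (1/2) = C(30, 2) · (1/2) = 435/2 = 435/2 ≈ 217.500000.

E[X] = 435/2 = 217.500000.


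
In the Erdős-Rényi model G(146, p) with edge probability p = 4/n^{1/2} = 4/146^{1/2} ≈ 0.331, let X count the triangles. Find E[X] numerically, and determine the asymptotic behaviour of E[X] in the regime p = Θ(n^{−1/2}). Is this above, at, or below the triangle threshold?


Number of potential triangles: C(146, 3) = 508080.
Each occurs with probability p³ ≈ (0.331)³ ≈ 3.62786e-02.
By linearity: E[X] = C(146, 3)·p³ ≈ 508080 · 3.62786e-02 ≈ 18432.438.
Since α = 1/2 < 1, p = c/n^{1/2} ≫ 1/n is above the triangle threshold p ~ 1/n. Asymptotically E[X] ~ (c³/6)·n^{3(1−α)} = (4³/6)·n^{1.5} → ∞; triangles are abundant w.h.p.

E[X] ≈ 18432.438; in regime p = Θ(1/n^{1/2}) E[X] diverges (above the triangle threshold p ~ 1/n).


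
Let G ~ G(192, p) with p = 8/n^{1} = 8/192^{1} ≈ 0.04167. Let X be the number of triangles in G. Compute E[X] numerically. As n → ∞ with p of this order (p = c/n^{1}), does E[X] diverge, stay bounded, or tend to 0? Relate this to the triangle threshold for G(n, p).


Number of potential triangles: C(192, 3) = 1161280.
Each occurs with probability p³ ≈ (0.04167)³ ≈ 7.233796e-05.
By linearity: E[X] = C(192, 3)·p³ ≈ 1161280 · 7.233796e-05 ≈ 84.0046.
Here α = 1, so p = 8/n is exactly at the triangle threshold p ~ 1/n. Asymptotically E[X] → c³/6 = 8³/6 = 256/3 ≈ 85.3333, a bounded constant. In this regime the triangle count is asymptotically Poisson(c³/6).

E[X] ≈ 84.0046; in regime p = Θ(1/n^{1}) E[X] stays bounded (at the triangle threshold p ~ 1/n).


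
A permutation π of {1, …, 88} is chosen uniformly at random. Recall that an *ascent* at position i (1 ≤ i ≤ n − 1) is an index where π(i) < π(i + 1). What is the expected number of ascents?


Write X = Σ X_I over i = 1, …, 87, with X_I the indicator of one ascent.
There are 87 indicators.
For each fixed i, the pair (π(i), π(i+1)) is a uniformly random ordered pair of distinct values from {1, …, 88}; by symmetry P[π(i) < π(i+1)] = 1/2.
By linearity: E[X] = 87 · (1/2) = (88 − 1) · (1/2) = 87/2 ≈ 43.500000.

E[X] = 87/2 = 43.500000.


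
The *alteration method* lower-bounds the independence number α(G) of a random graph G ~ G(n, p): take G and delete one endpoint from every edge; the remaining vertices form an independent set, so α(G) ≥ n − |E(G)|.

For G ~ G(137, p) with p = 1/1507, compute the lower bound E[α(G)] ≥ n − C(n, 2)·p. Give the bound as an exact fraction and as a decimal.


E[|E(G)|] = C(137, 2)·p = 9316 · (1/1507) = 68/11.
E[α(G)] ≥ n − E[|E(G)|] = 137 − 68/11 = 1439/11.
Numerically: ≈ 130.818.
(This is only a lower bound; the true E[α(G)] may be larger.)

E[α(G)] ≥ 1439/11 ≈ 130.818.


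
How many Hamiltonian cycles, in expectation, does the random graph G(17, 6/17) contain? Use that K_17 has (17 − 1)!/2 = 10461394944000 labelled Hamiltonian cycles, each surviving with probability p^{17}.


K_17 has (17 − 1)!/2 = 10461394944000 labelled Hamiltonian cycles.
For each such Hamiltonian cycle H, let X_H = 1 if all 17 edges of H are present in G. Then P[X_H = 1] = p^{17} = (6/17)^{17} = 16926659444736/827240261886336764177.
By linearity of expectation: E[X] = Σ_H E[X_H] = 10461394944000 · p^{17} = 10461394944000 · 16926659444736/827240261886336764177 = 177076469533971037814784000/827240261886336764177.
Numerically: E[X] ≈ 2.14e+05.

E[X] = 10461394944000 · (6/17)^{17} = 177076469533971037814784000/827240261886336764177 ≈ 2.14e+05.


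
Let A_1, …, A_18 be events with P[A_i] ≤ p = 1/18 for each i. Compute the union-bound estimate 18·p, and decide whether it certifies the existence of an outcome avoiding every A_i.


Union bound: P[∪_{i=1}^{18} A_i] ≤ Σ_i P[A_i] ≤ 18·p = 18·(1/18) = 1.
Numerically: 1 ≈ 1.000000.
Is 1 < 1? NO.
Since the bound 1 is ≥ 1, the union bound is uninformative here; it does NOT by itself certify existence.

18·p = 1 ≈ 1.000000; existence NOT certified by the union bound.


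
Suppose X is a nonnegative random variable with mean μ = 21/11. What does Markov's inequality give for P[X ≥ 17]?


μ = E[X] = 21/11, a = 17.
Markov: P[X ≥ 17] ≤ μ/a = (21/11)/17 = 21/187.
Numerically: ≈ 0.11230.
(Since a = 17 > μ = 1.90909, the bound 21/187 is < 1 and informative.)

P[X ≥ 17] ≤ 21/187 ≈ 0.11230.


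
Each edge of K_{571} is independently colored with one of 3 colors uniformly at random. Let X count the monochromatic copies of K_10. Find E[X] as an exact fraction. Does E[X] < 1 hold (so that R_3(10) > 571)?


E[X] = C(571, 10) · 3^{1 − 45} = 937951290893172842001 · 3^{−44} = 937951290893172842001/984770902183611232881.
As a reduced fraction: E[X] = 104216810099241426889/109418989131512359209 ≈ 0.952456.
Is E[X] < 1? YES.
Since E[X] < 1, there exists a 3-coloring of K_{571} with no monochromatic K_10; hence R_3(10) > 571.

E[X] = 104216810099241426889/109418989131512359209 ≈ 0.952456; E[X] < 1, so R_3(10) > 571.


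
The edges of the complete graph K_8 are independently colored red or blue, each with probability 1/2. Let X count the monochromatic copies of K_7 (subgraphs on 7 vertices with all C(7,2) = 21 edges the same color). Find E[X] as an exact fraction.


Let X = Σ_S X_S over the C(8, 7) = 8 subsets S of size 7, where X_S = 1 if the K_7 on S is monochromatic.
For a fixed S, the K_7 on S has C(7, 2) = 21 edges. P[all 21 edges red] = (1/2)^21, and likewise for blue, so P[monochromatic] = 2·(1/2)^21 = 2^{1 − 21} = 1/1048576.
By linearity: E[X] = C(8, 7) · 2^{1 − 21} = 8 · 1/1048576 = 1/131072.
Numerically: E[X] ≈ 0.000.

E[X] = C(8,7)·2^(1−C(7,2)) = 1/131072 ≈ 0.000.


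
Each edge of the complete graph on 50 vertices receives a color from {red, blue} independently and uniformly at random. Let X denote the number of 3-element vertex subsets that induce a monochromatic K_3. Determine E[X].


Let X = Σ_S X_S over the C(50, 3) = 19600 subsets S of size 3, where X_S = 1 if the K_3 on S is monochromatic.
For a fixed S, the K_3 on S has C(3, 2) = 3 edges. P[all 3 edges red] = (1/2)^3, and likewise for blue, so P[monochromatic] = 2·(1/2)^3 = 2^{1 − 3} = 1/4.
Summing: E[X] = C(50, 3) · 2^{1 − 3} = 19600 · 1/4 = 4900.
Numerically: E[X] ≈ 4900.000000.

E[X] = C(50,3)·2^(1−C(3,2)) = 4900 ≈ 4900.000000.


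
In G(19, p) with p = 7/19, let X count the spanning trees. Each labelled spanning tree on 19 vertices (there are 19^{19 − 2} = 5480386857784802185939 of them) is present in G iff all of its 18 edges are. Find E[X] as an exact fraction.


K_19 has 19^{19 − 2} = 5480386857784802185939 labelled spanning trees.
For each such spanning tree H, let X_H = 1 if all 18 edges of H are present in G. Then P[X_H = 1] = p^{18} = (7/19)^{18} = 1628413597910449/104127350297911241532841.
Summing the indicators: E[X] = Σ_H E[X_H] = 5480386857784802185939 · p^{18} = 5480386857784802185939 · 1628413597910449/104127350297911241532841 = 1628413597910449/19.
Numerically: E[X] ≈ 8.57e+13.

E[X] = 5480386857784802185939 · (7/19)^{18} = 1628413597910449/19 ≈ 8.57e+13.


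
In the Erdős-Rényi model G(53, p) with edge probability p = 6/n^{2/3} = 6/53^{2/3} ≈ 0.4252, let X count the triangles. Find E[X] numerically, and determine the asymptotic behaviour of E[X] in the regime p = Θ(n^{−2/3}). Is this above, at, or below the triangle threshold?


Number of potential triangles: C(53, 3) = 23426.
Each occurs with probability p³ ≈ (0.4252)³ ≈ 7.689569e-02.
By linearity: E[X] = C(53, 3)·p³ ≈ 23426 · 7.689569e-02 ≈ 1801.3585.
Since α = 2/3 < 1, p = c/n^{2/3} ≫ 1/n is above the triangle threshold p ~ 1/n. Asymptotically E[X] ~ (c³/6)·n^{3(1−α)} = (6³/6)·n^{1} → ∞; triangles are abundant w.h.p.

E[X] ≈ 1801.3585; in regime p = Θ(1/n^{2/3}) E[X] diverges (above the triangle threshold p ~ 1/n).


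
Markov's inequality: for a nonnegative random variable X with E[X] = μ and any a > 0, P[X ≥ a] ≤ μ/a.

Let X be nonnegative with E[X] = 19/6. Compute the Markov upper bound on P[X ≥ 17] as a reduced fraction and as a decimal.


μ = E[X] = 19/6, a = 17.
Markov: P[X ≥ 17] ≤ μ/a = (19/6)/17 = 19/102.
Numerically: ≈ 0.18627.
(Since a = 17 > μ = 3.16667, the bound 19/102 is < 1 and informative.)

P[X ≥ 17] ≤ 19/102 ≈ 0.18627.


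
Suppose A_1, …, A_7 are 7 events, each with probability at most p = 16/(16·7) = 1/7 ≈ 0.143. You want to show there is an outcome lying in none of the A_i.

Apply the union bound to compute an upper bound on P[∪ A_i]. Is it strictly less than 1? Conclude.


Union bound: P[∪_{i=1}^{7} A_i] ≤ Σ_i P[A_i] ≤ 7·p = 7·(1/7) = 1.
Numerically: 1 ≈ 1.000.
Is 1 < 1? NO.
Since the bound 1 is ≥ 1, the union bound is uninformative here; it does NOT by itself certify existence.

7·p = 1 ≈ 1.000; existence NOT certified by the union bound.


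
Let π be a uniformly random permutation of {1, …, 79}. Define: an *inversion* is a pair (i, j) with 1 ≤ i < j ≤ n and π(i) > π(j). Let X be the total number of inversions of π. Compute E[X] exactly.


Write X = Σ X_I over the C(79, 2) = 3081 pairs i < j, with X_I the indicator of one inversion.
There are 3081 indicators.
For each fixed pair i < j, the values π(i) and π(j) are two distinct elements of {1, …, 79} in uniformly random order; by symmetry P[π(i) > π(j)] = 1/2.
By linearity: E[X] = 3081 · (1/2) = C(79, 2) · (1/2) = 3081/2 = 3081/2 ≈ 1540.5000.

E[X] = 3081/2 = 1540.5000.


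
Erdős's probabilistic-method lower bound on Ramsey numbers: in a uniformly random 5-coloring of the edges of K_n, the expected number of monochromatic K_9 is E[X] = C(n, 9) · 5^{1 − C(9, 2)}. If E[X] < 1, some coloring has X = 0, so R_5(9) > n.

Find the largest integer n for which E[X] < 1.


We need C(n, 9) · 5^{1 − 36} < 1, i.e. C(n, 9) < 5^{36 − 1} = 2910383045673370361328125.
Check values of n near the boundary:
  n = 2166: C(2166, 9) = 2844037944203015677277940; 2844037944203015677277940 < 2910383045673370361328125? YES
  n = 2167: C(2167, 9) = 2855899084841489792706810; 2855899084841489792706810 < 2910383045673370361328125? YES
  n = 2168: C(2168, 9) = 2867804175977929537095120; 2867804175977929537095120 < 2910383045673370361328125? YES
  n = 2169: C(2169, 9) = 2879753360044504243499683; 2879753360044504243499683 < 2910383045673370361328125? YES
  n = 2170: C(2170, 9) = 2891746779868845075610510; 2891746779868845075610510 < 2910383045673370361328125? YES
  n = 2171: C(2171, 9) = 2903784578674959601827205; 2903784578674959601827205 < 2910383045673370361328125? YES
  n = 2172: C(2172, 9) = 2915866900084148060642020; 2915866900084148060642020 < 2910383045673370361328125? NO
  n = 2173: C(2173, 9) = 2927993888115921319674265; 2927993888115921319674265 < 2910383045673370361328125? NO
  n = 2174: C(2174, 9) = 2940165687188920530702934; 2940165687188920530702934 < 2910383045673370361328125? NO
The largest n with C(n, 9) < 2910383045673370361328125 is n = 2171 (where E[X] = 580756915734991920365441/582076609134674072265625 ≈ 0.99773). Hence R_5(9) > 2171, i.e. R_5(9) ≥ 2172.

Largest n = 2171; hence R_5(9) > 2171.


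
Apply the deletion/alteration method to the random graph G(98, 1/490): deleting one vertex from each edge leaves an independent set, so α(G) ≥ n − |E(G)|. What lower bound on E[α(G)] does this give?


E[|E(G)|] = C(98, 2)·p = 4753 · (1/490) = 97/10.
E[α(G)] ≥ n − E[|E(G)|] = 98 − 97/10 = 883/10.
Numerically: ≈ 88.300.
(This is only a lower bound; the true E[α(G)] may be larger.)

E[α(G)] ≥ 883/10 ≈ 88.300.


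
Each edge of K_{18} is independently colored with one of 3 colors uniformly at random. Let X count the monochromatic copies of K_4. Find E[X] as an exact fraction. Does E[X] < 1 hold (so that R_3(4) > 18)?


E[X] = C(18, 4) · 3^{1 − 6} = 3060 · 3^{−5} = 3060/243.
As a reduced fraction: E[X] = 340/27 ≈ 12.592593.
Is E[X] < 1? NO.
Since E[X] ≥ 1, the first-moment bound is inconclusive at n = 18; it does NOT by itself certify R_3(4) > 18.

E[X] = 340/27 ≈ 12.592593; E[X] ≥ 1; first-moment method inconclusive here.


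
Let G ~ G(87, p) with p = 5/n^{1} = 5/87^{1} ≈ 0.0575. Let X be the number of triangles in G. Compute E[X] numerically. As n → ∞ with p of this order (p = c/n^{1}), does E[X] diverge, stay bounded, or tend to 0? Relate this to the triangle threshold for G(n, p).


Number of potential triangles: C(87, 3) = 105995.
Each occurs with probability p³ ≈ (0.0575)³ ≈ 1.89824e-04.
By linearity: E[X] = C(87, 3)·p³ ≈ 105995 · 1.89824e-04 ≈ 20.120.
Here α = 1, so p = 5/n is exactly at the triangle threshold p ~ 1/n. Asymptotically E[X] → c³/6 = 5³/6 = 125/6 ≈ 20.833, a bounded constant. In this regime the triangle count is asymptotically Poisson(c³/6).

E[X] ≈ 20.120; in regime p = Θ(1/n^{1}) E[X] stays bounded (at the triangle threshold p ~ 1/n).


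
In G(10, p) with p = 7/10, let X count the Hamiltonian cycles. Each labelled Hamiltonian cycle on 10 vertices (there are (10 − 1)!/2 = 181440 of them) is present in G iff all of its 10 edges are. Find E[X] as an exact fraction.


K_10 has (10 − 1)!/2 = 181440 labelled Hamiltonian cycles.
For each such Hamiltonian cycle H, let X_H = 1 if all 10 edges of H are present in G. Then P[X_H = 1] = p^{10} = (7/10)^{10} = 282475249/10000000000.
Summing the indicators: E[X] = Σ_H E[X_H] = 181440 · p^{10} = 181440 · 282475249/10000000000 = 160163466183/31250000.
Numerically: E[X] ≈ 5125.23.

E[X] = 181440 · (7/10)^{10} = 160163466183/31250000 ≈ 5125.23.


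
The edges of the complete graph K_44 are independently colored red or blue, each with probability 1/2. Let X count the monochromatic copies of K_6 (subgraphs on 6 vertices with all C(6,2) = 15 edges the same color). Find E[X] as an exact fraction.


Let X = Σ_S X_S over the C(44, 6) = 7059052 subsets S of size 6, where X_S = 1 if the K_6 on S is monochromatic.
For a fixed S, the K_6 on S has C(6, 2) = 15 edges. P[all 15 edges red] = (1/2)^15, and likewise for blue, so P[monochromatic] = 2·(1/2)^15 = 2^{1 − 15} = 1/16384.
By linearity of expectation: E[X] = C(44, 6) · 2^{1 − 15} = 7059052 · 1/16384 = 1764763/4096.
Numerically: E[X] ≈ 430.850342.

E[X] = C(44,6)·2^(1−C(6,2)) = 1764763/4096 ≈ 430.850342.


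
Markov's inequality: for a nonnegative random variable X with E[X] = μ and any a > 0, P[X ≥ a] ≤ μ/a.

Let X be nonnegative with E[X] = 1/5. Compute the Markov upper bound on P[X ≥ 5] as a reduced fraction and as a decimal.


μ = E[X] = 1/5, a = 5.
Markov: P[X ≥ 5] ≤ μ/a = (1/5)/5 = 1/25.
Numerically: ≈ 0.040.
(Since a = 5 > μ = 0.200, the bound 1/25 is < 1 and informative.)

P[X ≥ 5] ≤ 1/25 ≈ 0.040.


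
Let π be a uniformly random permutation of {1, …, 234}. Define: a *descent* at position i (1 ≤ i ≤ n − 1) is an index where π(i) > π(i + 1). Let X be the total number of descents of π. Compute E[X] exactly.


Write X = Σ X_I over i = 1, …, 233, with X_I the indicator of one descent.
There are 233 indicators.
For each fixed i, the pair (π(i), π(i+1)) is a uniformly random ordered pair of distinct values from {1, …, 234}; by symmetry P[π(i) > π(i+1)] = 1/2.
By linearity: E[X] = 233 · (1/2) = (234 − 1) · (1/2) = 233/2 ≈ 116.500.

E[X] = 233/2 = 116.500.


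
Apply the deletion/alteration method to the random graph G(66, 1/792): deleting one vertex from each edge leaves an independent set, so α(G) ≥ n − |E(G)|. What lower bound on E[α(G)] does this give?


E[|E(G)|] = C(66, 2)·p = 2145 · (1/792) = 65/24.
E[α(G)] ≥ n − E[|E(G)|] = 66 − 65/24 = 1519/24.
Numerically: ≈ 63.29167.
(This is only a lower bound; the true E[α(G)] may be larger.)

E[α(G)] ≥ 1519/24 ≈ 63.29167.


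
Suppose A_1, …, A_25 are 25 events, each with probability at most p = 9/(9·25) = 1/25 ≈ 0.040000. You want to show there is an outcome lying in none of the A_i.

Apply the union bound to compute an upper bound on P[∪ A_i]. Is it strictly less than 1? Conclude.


Union bound: P[∪_{i=1}^{25} A_i] ≤ Σ_i P[A_i] ≤ 25·p = 25·(1/25) = 1.
Numerically: 1 ≈ 1.000000.
Is 1 < 1? NO.
Since the bound 1 is ≥ 1, the union bound is uninformative here; it does NOT by itself certify existence.

25·p = 1 ≈ 1.000000; existence NOT certified by the union bound.


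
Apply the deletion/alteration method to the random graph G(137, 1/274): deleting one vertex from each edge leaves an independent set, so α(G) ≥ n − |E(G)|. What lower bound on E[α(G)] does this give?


E[|E(G)|] = C(137, 2)·p = 9316 · (1/274) = 34.
E[α(G)] ≥ n − E[|E(G)|] = 137 − 34 = 103.
Numerically: ≈ 103.000.
(This is only a lower bound; the true E[α(G)] may be larger.)

E[α(G)] ≥ 103 ≈ 103.000.


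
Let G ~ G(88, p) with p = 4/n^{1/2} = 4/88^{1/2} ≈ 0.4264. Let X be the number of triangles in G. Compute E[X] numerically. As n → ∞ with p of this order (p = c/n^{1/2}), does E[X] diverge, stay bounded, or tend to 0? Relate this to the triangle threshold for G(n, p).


Number of potential triangles: C(88, 3) = 109736.
Each occurs with probability p³ ≈ (0.4264)³ ≈ 7.752753e-02.
By linearity: E[X] = C(88, 3)·p³ ≈ 109736 · 7.752753e-02 ≈ 8507.5614.
Since α = 1/2 < 1, p = c/n^{1/2} ≫ 1/n is above the triangle threshold p ~ 1/n. Asymptotically E[X] ~ (c³/6)·n^{3(1−α)} = (4³/6)·n^{1.5} → ∞; triangles are abundant w.h.p.

E[X] ≈ 8507.5614; in regime p = Θ(1/n^{1/2}) E[X] diverges (above the triangle threshold p ~ 1/n).


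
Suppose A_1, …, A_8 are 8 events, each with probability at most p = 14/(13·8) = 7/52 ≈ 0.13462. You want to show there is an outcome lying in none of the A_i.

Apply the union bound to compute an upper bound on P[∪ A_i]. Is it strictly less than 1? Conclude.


Union bound: P[∪_{i=1}^{8} A_i] ≤ Σ_i P[A_i] ≤ 8·p = 8·(7/52) = 14/13.
Numerically: 14/13 ≈ 1.07692.
Is 14/13 < 1? NO.
Since the bound 14/13 is ≥ 1, the union bound is uninformative here; it does NOT by itself certify existence.

8·p = 14/13 ≈ 1.07692; existence NOT certified by the union bound.


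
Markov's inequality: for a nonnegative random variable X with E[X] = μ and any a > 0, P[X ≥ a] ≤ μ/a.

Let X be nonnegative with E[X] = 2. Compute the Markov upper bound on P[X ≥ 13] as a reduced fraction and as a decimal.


μ = E[X] = 2, a = 13.
Markov: P[X ≥ 13] ≤ μ/a = (2)/13 = 2/13.
Numerically: ≈ 0.153846.
(Since a = 13 > μ = 2.000000, the bound 2/13 is < 1 and informative.)

P[X ≥ 13] ≤ 2/13 ≈ 0.153846.


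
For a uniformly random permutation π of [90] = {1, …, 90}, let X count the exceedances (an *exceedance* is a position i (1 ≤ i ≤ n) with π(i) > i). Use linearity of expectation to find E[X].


Write X = Σ_{i=1}^{90} X_i, where X_i = 1_{π(i) > i}.
For each fixed i, π(i) is uniform over {1, …, 90} (marginal of a uniform permutation), so P[π(i) > i] = (n − i)/n. Summing: Σ_{i=1}^{90} (n − i)/n = (0 + 1 + … + 89)/90 = 90(90 − 1)/(2·90) = (90 − 1)/2.
Hence E[X] = Σ_{i=1}^{90} (90 − i)/90 = 89/2 ≈ 44.50000.

E[X] = 89/2 = 44.50000.


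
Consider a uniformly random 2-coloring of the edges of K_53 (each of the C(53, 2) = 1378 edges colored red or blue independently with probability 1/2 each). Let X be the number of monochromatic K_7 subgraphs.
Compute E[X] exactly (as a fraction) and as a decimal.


Let X = Σ_S X_S over the C(53, 7) = 154143080 subsets S of size 7, where X_S = 1 if the K_7 on S is monochromatic.
For a fixed S, the K_7 on S has C(7, 2) = 21 edges. P[all 21 edges red] = (1/2)^21, and likewise for blue, so P[monochromatic] = 2·(1/2)^21 = 2^{1 − 21} = 1/1048576.
By linearity of expectation: E[X] = C(53, 7) · 2^{1 − 21} = 154143080 · 1/1048576 = 19267885/131072.
Numerically: E[X] ≈ 147.002296.

E[X] = C(53,7)·2^(1−C(7,2)) = 19267885/131072 ≈ 147.002296.


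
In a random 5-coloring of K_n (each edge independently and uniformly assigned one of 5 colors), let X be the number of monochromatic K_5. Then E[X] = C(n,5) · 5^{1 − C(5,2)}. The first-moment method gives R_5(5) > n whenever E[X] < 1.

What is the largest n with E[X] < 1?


We need C(n, 5) · 5^{1 − 10} < 1, i.e. C(n, 5) < 5^{10 − 1} = 1953125.
Check values of n near the boundary:
  n = 43: C(43, 5) = 962598; 962598 < 1953125? YES
  n = 44: C(44, 5) = 1086008; 1086008 < 1953125? YES
  n = 45: C(45, 5) = 1221759; 1221759 < 1953125? YES
  n = 46: C(46, 5) = 1370754; 1370754 < 1953125? YES
  n = 47: C(47, 5) = 1533939; 1533939 < 1953125? YES
  n = 48: C(48, 5) = 1712304; 1712304 < 1953125? YES
  n = 49: C(49, 5) = 1906884; 1906884 < 1953125? YES
  n = 50: C(50, 5) = 2118760; 2118760 < 1953125? NO
The largest n with C(n, 5) < 1953125 is n = 49 (where E[X] = 1906884/1953125 ≈ 0.9763). Hence R_5(5) > 49, i.e. R_5(5) ≥ 50.

Largest n = 49; hence R_5(5) > 49.


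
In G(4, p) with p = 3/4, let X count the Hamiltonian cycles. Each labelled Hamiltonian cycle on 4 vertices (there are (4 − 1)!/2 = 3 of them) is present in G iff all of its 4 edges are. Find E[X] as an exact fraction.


K_4 has (4 − 1)!/2 = 3 labelled Hamiltonian cycles.
For each such Hamiltonian cycle H, let X_H = 1 if all 4 edges of H are present in G. Then P[X_H = 1] = p^{4} = (3/4)^{4} = 81/256.
By linearity: E[X] = Σ_H E[X_H] = 3 · p^{4} = 3 · 81/256 = 243/256.
Numerically: E[X] ≈ 0.94922.

E[X] = 3 · (3/4)^{4} = 243/256 ≈ 0.94922.


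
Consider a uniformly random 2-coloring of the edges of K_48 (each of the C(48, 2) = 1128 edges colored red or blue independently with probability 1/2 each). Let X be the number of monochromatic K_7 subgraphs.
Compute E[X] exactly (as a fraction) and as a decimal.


Let X = Σ_S X_S over the C(48, 7) = 73629072 subsets S of size 7, where X_S = 1 if the K_7 on S is monochromatic.
For a fixed S, the K_7 on S has C(7, 2) = 21 edges. P[all 21 edges red] = (1/2)^21, and likewise for blue, so P[monochromatic] = 2·(1/2)^21 = 2^{1 − 21} = 1/1048576.
Summing: E[X] = C(48, 7) · 2^{1 − 21} = 73629072 · 1/1048576 = 4601817/65536.
Numerically: E[X] ≈ 70.218.

E[X] = C(48,7)·2^(1−C(7,2)) = 4601817/65536 ≈ 70.218.


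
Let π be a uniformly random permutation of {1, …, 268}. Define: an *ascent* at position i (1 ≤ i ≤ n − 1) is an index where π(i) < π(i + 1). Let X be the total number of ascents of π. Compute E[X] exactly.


Write X = Σ X_I over i = 1, …, 267, with X_I the indicator of one ascent.
There are 267 indicators.
For each fixed i, the pair (π(i), π(i+1)) is a uniformly random ordered pair of distinct values from {1, …, 268}; by symmetry P[π(i) < π(i+1)] = 1/2.
By linearity: E[X] = 267 · (1/2) = (268 − 1) · (1/2) = 267/2 ≈ 133.5000.

E[X] = 267/2 = 133.5000.


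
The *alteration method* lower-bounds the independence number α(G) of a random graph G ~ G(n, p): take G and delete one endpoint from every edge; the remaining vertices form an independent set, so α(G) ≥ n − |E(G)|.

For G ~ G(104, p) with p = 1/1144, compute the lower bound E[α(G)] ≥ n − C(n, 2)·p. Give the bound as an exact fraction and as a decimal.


E[|E(G)|] = C(104, 2)·p = 5356 · (1/1144) = 103/22.
E[α(G)] ≥ n − E[|E(G)|] = 104 − 103/22 = 2185/22.
Numerically: ≈ 99.318182.
(This is only a lower bound; the true E[α(G)] may be larger.)

E[α(G)] ≥ 2185/22 ≈ 99.318182.


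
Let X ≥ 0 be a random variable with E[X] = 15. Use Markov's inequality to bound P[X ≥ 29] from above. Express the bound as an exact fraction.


μ = E[X] = 15, a = 29.
Markov: P[X ≥ 29] ≤ μ/a = (15)/29 = 15/29.
Numerically: ≈ 0.517241.
(Since a = 29 > μ = 15.000000, the bound 15/29 is < 1 and informative.)

P[X ≥ 29] ≤ 15/29 ≈ 0.517241.


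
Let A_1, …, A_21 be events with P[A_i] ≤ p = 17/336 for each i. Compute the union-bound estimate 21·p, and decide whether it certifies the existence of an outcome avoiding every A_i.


Union bound: P[∪_{i=1}^{21} A_i] ≤ Σ_i P[A_i] ≤ 21·p = 21·(17/336) = 17/16.
Numerically: 17/16 ≈ 1.062.
Is 17/16 < 1? NO.
Since the bound 17/16 is ≥ 1, the union bound is uninformative here; it does NOT by itself certify existence.

21·p = 17/16 ≈ 1.062; existence NOT certified by the union bound.


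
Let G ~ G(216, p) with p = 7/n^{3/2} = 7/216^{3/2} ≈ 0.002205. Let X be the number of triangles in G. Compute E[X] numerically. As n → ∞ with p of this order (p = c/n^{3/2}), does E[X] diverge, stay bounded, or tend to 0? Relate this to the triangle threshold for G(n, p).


Number of potential triangles: C(216, 3) = 1656360.
Each occurs with probability p³ ≈ (0.002205)³ ≈ 1.072142e-08.
By linearity: E[X] = C(216, 3)·p³ ≈ 1656360 · 1.072142e-08 ≈ 0.0178.
Since α = 3/2 > 1, p = c/n^{3/2} = o(1/n) is below the triangle threshold p ~ 1/n. Asymptotically E[X] ~ (c³/6)·n^{3(1−α)} = (7³/6)·n^{-1.5} → 0, so by Markov's inequality G has no triangles w.h.p.

E[X] ≈ 0.0178; in regime p = Θ(1/n^{3/2}) E[X] tends to 0 (below the triangle threshold p ~ 1/n).


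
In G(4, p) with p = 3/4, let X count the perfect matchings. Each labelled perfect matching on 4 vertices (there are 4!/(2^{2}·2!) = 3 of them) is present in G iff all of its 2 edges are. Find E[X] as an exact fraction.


K_4 has 4!/(2^{2}·2!) = 3 labelled perfect matchings.
For each such perfect matching H, let X_H = 1 if all 2 edges of H are present in G. Then P[X_H = 1] = p^{2} = (3/4)^{2} = 9/16.
Summing the indicators: E[X] = Σ_H E[X_H] = 3 · p^{2} = 3 · 9/16 = 27/16.
Numerically: E[X] ≈ 1.6875.

E[X] = 3 · (3/4)^{2} = 27/16 ≈ 1.6875.


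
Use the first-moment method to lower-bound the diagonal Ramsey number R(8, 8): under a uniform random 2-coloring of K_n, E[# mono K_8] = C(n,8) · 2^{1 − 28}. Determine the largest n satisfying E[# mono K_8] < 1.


We need C(n, 8) · 2^{1 − 28} < 1, i.e. C(n, 8) < 2^{28 − 1} = 134217728.
Check values of n near the boundary:
  n = 38: C(38, 8) = 48903492; 48903492 < 134217728? YES
  n = 39: C(39, 8) = 61523748; 61523748 < 134217728? YES
  n = 40: C(40, 8) = 76904685; 76904685 < 134217728? YES
  n = 41: C(41, 8) = 95548245; 95548245 < 134217728? YES
  n = 42: C(42, 8) = 118030185; 118030185 < 134217728? YES
  n = 43: C(43, 8) = 145008513; 145008513 < 134217728? NO
The largest n with C(n, 8) < 134217728 is n = 42 (where E[X] = 118030185/134217728 ≈ 0.87939). Hence R(8, 8) > 42, i.e. R(8, 8) ≥ 43.

Largest n = 42; hence R(8, 8) > 42.


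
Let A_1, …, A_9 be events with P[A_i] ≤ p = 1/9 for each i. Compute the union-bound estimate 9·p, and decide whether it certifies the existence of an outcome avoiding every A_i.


Union bound: P[∪_{i=1}^{9} A_i] ≤ Σ_i P[A_i] ≤ 9·p = 9·(1/9) = 1.
Numerically: 1 ≈ 1.0000000.
Is 1 < 1? NO.
Since the bound 1 is ≥ 1, the union bound is uninformative here; it does NOT by itself certify existence.

9·p = 1 ≈ 1.0000000; existence NOT certified by the union bound.


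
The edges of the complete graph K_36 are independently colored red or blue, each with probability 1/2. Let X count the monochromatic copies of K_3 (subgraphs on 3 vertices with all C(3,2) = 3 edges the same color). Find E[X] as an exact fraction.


Let X = Σ_S X_S over the C(36, 3) = 7140 subsets S of size 3, where X_S = 1 if the K_3 on S is monochromatic.
For a fixed S, the K_3 on S has C(3, 2) = 3 edges. P[all 3 edges red] = (1/2)^3, and likewise for blue, so P[monochromatic] = 2·(1/2)^3 = 2^{1 − 3} = 1/4.
By linearity: E[X] = C(36, 3) · 2^{1 − 3} = 7140 · 1/4 = 1785.
Numerically: E[X] ≈ 1785.00000.

E[X] = C(36,3)·2^(1−C(3,2)) = 1785 ≈ 1785.00000.


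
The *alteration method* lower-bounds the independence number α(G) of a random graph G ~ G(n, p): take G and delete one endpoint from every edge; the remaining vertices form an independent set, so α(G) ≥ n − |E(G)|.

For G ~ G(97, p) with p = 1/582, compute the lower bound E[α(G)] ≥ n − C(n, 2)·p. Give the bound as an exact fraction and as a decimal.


E[|E(G)|] = C(97, 2)·p = 4656 · (1/582) = 8.
E[α(G)] ≥ n − E[|E(G)|] = 97 − 8 = 89.
Numerically: ≈ 89.0000.
(This is only a lower bound; the true E[α(G)] may be larger.)

E[α(G)] ≥ 89 ≈ 89.0000.


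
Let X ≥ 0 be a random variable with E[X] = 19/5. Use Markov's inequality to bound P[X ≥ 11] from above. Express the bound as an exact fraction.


μ = E[X] = 19/5, a = 11.
Markov: P[X ≥ 11] ≤ μ/a = (19/5)/11 = 19/55.
Numerically: ≈ 0.3455.
(Since a = 11 > μ = 3.8000, the bound 19/55 is < 1 and informative.)

P[X ≥ 11] ≤ 19/55 ≈ 0.3455.


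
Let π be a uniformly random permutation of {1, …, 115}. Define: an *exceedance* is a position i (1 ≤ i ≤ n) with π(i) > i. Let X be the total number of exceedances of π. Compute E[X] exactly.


Write X = Σ_{i=1}^{115} X_i, where X_i = 1_{π(i) > i}.
For each fixed i, π(i) is uniform over {1, …, 115} (marginal of a uniform permutation), so P[π(i) > i] = (n − i)/n. Summing: Σ_{i=1}^{115} (n − i)/n = (0 + 1 + … + 114)/115 = 115(115 − 1)/(2·115) = (115 − 1)/2.
Hence E[X] = Σ_{i=1}^{115} (115 − i)/115 = 57 ≈ 57.0000.

E[X] = 57 = 57.0000.


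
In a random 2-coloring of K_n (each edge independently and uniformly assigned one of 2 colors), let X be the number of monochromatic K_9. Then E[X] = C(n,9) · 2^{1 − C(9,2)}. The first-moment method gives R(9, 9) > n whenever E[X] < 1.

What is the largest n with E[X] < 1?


We need C(n, 9) · 2^{1 − 36} < 1, i.e. C(n, 9) < 2^{36 − 1} = 34359738368.
Check values of n near the boundary:
  n = 61: C(61, 9) = 17341763505; 17341763505 < 34359738368? YES
  n = 62: C(62, 9) = 20286591270; 20286591270 < 34359738368? YES
  n = 63: C(63, 9) = 23667689815; 23667689815 < 34359738368? YES
  n = 64: C(64, 9) = 27540584512; 27540584512 < 34359738368? YES
  n = 65: C(65, 9) = 31966749880; 31966749880 < 34359738368? YES
  n = 66: C(66, 9) = 37014131440; 37014131440 < 34359738368? NO
  n = 67: C(67, 9) = 42757703560; 42757703560 < 34359738368? NO
  n = 68: C(68, 9) = 49280065120; 49280065120 < 34359738368? NO
The largest n with C(n, 9) < 34359738368 is n = 65 (where E[X] = 3995843735/4294967296 ≈ 0.93035). Hence R(9, 9) > 65, i.e. R(9, 9) ≥ 66.

Largest n = 65; hence R(9, 9) > 65.


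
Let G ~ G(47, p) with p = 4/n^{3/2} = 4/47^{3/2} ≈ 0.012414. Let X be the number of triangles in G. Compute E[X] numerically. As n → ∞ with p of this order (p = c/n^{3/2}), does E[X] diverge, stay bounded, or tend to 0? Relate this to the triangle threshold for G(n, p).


Number of potential triangles: C(47, 3) = 16215.
Each occurs with probability p³ ≈ (0.012414)³ ≈ 1.91310855e-06.
By linearity: E[X] = C(47, 3)·p³ ≈ 16215 · 1.91310855e-06 ≈ 0.031021.
Since α = 3/2 > 1, p = c/n^{3/2} = o(1/n) is below the triangle threshold p ~ 1/n. Asymptotically E[X] ~ (c³/6)·n^{3(1−α)} = (4³/6)·n^{-1.5} → 0, so by Markov's inequality G has no triangles w.h.p.

E[X] ≈ 0.031021; in regime p = Θ(1/n^{3/2}) E[X] tends to 0 (below the triangle threshold p ~ 1/n).


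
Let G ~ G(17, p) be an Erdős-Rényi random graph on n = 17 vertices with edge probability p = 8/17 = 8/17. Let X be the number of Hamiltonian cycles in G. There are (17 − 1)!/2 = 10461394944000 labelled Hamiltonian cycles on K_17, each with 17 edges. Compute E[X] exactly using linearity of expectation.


K_17 has (17 − 1)!/2 = 10461394944000 labelled Hamiltonian cycles.
For each such Hamiltonian cycle H, let X_H = 1 if all 17 edges of H are present in G. Then P[X_H = 1] = p^{17} = (8/17)^{17} = 2251799813685248/827240261886336764177.
By linearity: E[X] = Σ_H E[X_H] = 10461394944000 · p^{17} = 10461394944000 · 2251799813685248/827240261886336764177 = 23556967185786995434586112000/827240261886336764177.
Numerically: E[X] ≈ 2.8477e+07.

E[X] = 10461394944000 · (8/17)^{17} = 23556967185786995434586112000/827240261886336764177 ≈ 2.8477e+07.


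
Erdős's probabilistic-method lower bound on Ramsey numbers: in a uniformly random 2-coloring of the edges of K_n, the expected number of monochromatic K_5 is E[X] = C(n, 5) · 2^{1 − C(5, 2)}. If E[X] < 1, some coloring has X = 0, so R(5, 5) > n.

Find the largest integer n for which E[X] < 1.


We need C(n, 5) · 2^{1 − 10} < 1, i.e. C(n, 5) < 2^{10 − 1} = 512.
Check values of n near the boundary:
  n = 6: C(6, 5) = 6; 6 < 512? YES
  n = 7: C(7, 5) = 21; 21 < 512? YES
  n = 8: C(8, 5) = 56; 56 < 512? YES
  n = 9: C(9, 5) = 126; 126 < 512? YES
  n = 10: C(10, 5) = 252; 252 < 512? YES
  n = 11: C(11, 5) = 462; 462 < 512? YES
  n = 12: C(12, 5) = 792; 792 < 512? NO
  n = 13: C(13, 5) = 1287; 1287 < 512? NO
  n = 14: C(14, 5) = 2002; 2002 < 512? NO
The largest n with C(n, 5) < 512 is n = 11 (where E[X] = 231/256 ≈ 0.902). Hence R(5, 5) > 11, i.e. R(5, 5) ≥ 12.

Largest n = 11; hence R(5, 5) > 11.


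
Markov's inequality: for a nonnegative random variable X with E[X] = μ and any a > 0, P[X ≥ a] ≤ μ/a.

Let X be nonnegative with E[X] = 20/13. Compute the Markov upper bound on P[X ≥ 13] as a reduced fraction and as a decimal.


μ = E[X] = 20/13, a = 13.
Markov: P[X ≥ 13] ≤ μ/a = (20/13)/13 = 20/169.
Numerically: ≈ 0.11834.
(Since a = 13 > μ = 1.53846, the bound 20/169 is < 1 and informative.)

P[X ≥ 13] ≤ 20/169 ≈ 0.11834.


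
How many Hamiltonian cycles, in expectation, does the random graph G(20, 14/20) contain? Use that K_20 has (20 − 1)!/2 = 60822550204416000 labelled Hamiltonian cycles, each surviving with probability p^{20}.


K_20 has (20 − 1)!/2 = 60822550204416000 labelled Hamiltonian cycles.
For each such Hamiltonian cycle H, let X_H = 1 if all 20 edges of H are present in G. Then P[X_H = 1] = p^{20} = (7/10)^{20} = 79792266297612001/100000000000000000000.
By linearity: E[X] = Σ_H E[X_H] = 60822550204416000 · p^{20} = 60822550204416000 · 79792266297612001/100000000000000000000 = 1184855742873690605203907421/24414062500000.
Numerically: E[X] ≈ 4.853e+13.

E[X] = 60822550204416000 · (7/10)^{20} = 1184855742873690605203907421/24414062500000 ≈ 4.853e+13.


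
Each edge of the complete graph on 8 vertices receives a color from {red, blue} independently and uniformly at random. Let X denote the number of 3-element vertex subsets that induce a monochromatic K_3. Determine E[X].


Let X = Σ_S X_S over the C(8, 3) = 56 subsets S of size 3, where X_S = 1 if the K_3 on S is monochromatic.
For a fixed S, the K_3 on S has C(3, 2) = 3 edges. P[all 3 edges red] = (1/2)^3, and likewise for blue, so P[monochromatic] = 2·(1/2)^3 = 2^{1 − 3} = 1/4.
By linearity: E[X] = C(8, 3) · 2^{1 − 3} = 56 · 1/4 = 14.
Numerically: E[X] ≈ 14.00000.

E[X] = C(8,3)·2^(1−C(3,2)) = 14 ≈ 14.00000.


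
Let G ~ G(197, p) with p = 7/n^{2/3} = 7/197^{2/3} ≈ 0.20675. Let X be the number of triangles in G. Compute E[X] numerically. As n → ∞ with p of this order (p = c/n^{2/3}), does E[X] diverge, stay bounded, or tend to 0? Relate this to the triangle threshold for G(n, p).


Number of potential triangles: C(197, 3) = 1254890.
Each occurs with probability p³ ≈ (0.20675)³ ≈ 8.8381561e-03.
By linearity: E[X] = C(197, 3)·p³ ≈ 1254890 · 8.8381561e-03 ≈ 11090.91371.
Since α = 2/3 < 1, p = c/n^{2/3} ≫ 1/n is above the triangle threshold p ~ 1/n. Asymptotically E[X] ~ (c³/6)·n^{3(1−α)} = (7³/6)·n^{1} → ∞; triangles are abundant w.h.p.

E[X] ≈ 11090.91371; in regime p = Θ(1/n^{2/3}) E[X] diverges (above the triangle threshold p ~ 1/n).


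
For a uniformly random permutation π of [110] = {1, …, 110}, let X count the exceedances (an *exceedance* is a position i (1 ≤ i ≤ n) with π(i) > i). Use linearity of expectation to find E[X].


Write X = Σ_{i=1}^{110} X_i, where X_i = 1_{π(i) > i}.
For each fixed i, π(i) is uniform over {1, …, 110} (marginal of a uniform permutation), so P[π(i) > i] = (n − i)/n. Summing: Σ_{i=1}^{110} (n − i)/n = (0 + 1 + … + 109)/110 = 110(110 − 1)/(2·110) = (110 − 1)/2.
Hence E[X] = Σ_{i=1}^{110} (110 − i)/110 = 109/2 ≈ 54.50000.

E[X] = 109/2 = 54.50000.


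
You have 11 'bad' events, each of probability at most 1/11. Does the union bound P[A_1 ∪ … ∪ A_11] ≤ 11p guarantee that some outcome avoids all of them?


Union bound: P[∪_{i=1}^{11} A_i] ≤ Σ_i P[A_i] ≤ 11·p = 11·(1/11) = 1.
Numerically: 1 ≈ 1.000000.
Is 1 < 1? NO.
Since the bound 1 is ≥ 1, the union bound is uninformative here; it does NOT by itself certify existence.

11·p = 1 ≈ 1.000000; existence NOT certified by the union bound.


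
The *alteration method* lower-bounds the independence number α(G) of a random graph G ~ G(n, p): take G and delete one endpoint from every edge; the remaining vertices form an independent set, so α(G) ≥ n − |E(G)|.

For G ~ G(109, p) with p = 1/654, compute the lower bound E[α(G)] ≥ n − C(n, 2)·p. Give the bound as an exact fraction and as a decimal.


E[|E(G)|] = C(109, 2)·p = 5886 · (1/654) = 9.
E[α(G)] ≥ n − E[|E(G)|] = 109 − 9 = 100.
Numerically: ≈ 100.000000.
(This is only a lower bound; the true E[α(G)] may be larger.)

E[α(G)] ≥ 100 ≈ 100.000000.
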